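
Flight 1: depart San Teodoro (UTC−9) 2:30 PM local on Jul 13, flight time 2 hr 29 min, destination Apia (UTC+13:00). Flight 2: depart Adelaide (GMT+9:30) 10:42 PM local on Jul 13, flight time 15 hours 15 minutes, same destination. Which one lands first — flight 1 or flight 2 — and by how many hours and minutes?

Flight 1 in UTC: 2:30 PM + 9:00 = 11:30 PM on Jul 13.
+2 hours and 29 minutes → arrive 1:59 AM UTC on Jul 14.
Flight 2 in UTC: 10:42 PM − 9:30 = 1:12 PM on Jul 13.
+15 hours 15 minutes → arrive 4:27 AM UTC on Jul 14.
Flight 1 lands earlier by 2 hours 28 minutes.

the first, by 2 hours 28 minutes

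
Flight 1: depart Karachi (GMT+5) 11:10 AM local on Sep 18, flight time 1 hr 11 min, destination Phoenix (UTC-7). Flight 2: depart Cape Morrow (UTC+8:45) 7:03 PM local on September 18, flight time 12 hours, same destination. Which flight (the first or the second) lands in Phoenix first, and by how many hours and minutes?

Flight 1 in UTC: 11:10 AM − 5:00 = 6:10 AM on Sep 18.
+1 hour and 11 minutes → arrive 7:21 AM UTC on Sep 18.
Flight 2 in UTC: 7:03 PM − 8:45 = 10:18 AM on Sep 18.
+12 hours → arrive 10:18 PM UTC on Sep 18.
Flight 1 lands earlier by 14 hours 57 minutes.

the first, by 14 hours 57 minutes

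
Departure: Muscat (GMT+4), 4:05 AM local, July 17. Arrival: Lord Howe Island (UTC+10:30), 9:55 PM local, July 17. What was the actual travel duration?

Lord Howe Island is 6:30 ahead of Muscat.
Clock-face elapsed time (ignoring zones) is 17 hours 50 minutes.
Actual elapsed = 17 hours 50 minutes − 6:30 = 11 hours 20 minutes.

11 hours 20 minutes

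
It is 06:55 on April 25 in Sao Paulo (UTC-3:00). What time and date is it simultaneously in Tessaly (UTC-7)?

02:55 on Apr 25

Tessaly is 4:00 behind Sao Paulo.
Shift by the zone difference: 06:55 − 4:00 = 02:55 on Apr 25 in Tessaly.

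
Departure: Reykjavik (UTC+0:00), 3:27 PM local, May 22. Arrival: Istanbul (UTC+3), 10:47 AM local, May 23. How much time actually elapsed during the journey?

Departure is already UTC: 3:27 PM on May 22.
Arrival in UTC: 10:47 AM − 3:00 = 7:47 AM on May 23.
Elapsed = 7:47 AM − 3:27 PM (+1 day) = 16 hours 20 minutes.

16 hours 20 minutes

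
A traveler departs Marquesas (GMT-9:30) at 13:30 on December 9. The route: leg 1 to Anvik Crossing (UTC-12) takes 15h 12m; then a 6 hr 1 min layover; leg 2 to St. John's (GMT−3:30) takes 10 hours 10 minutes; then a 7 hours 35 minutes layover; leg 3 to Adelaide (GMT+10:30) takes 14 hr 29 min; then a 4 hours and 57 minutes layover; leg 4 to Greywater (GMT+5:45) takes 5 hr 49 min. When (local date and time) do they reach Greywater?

20:58 on December 12

Convert departure to UTC: 13:30 + 9:30 = 23:00 UTC on Dec 9.
Add 15 hours and 12 minutes leg 1 → 14:12 UTC (Dec 10).
Add 6 hours and 1 minute layover in Anvik Crossing → 20:13 UTC.
Add 10 hours 10 minutes leg 2 → 06:23 UTC (Dec 11).
Add 7 hours and 35 minutes layover in St. John's → 13:58 UTC.
Add 14 hours and 29 minutes leg 3 → 04:27 UTC (Dec 12).
Add 4 hours 57 minutes layover in Adelaide → 09:24 UTC.
Add 5 hours 49 minutes leg 4 → 15:13 UTC.
Greywater is UTC+5:45, so local arrival = 15:13 + 5:45 = 20:58 on Dec 12.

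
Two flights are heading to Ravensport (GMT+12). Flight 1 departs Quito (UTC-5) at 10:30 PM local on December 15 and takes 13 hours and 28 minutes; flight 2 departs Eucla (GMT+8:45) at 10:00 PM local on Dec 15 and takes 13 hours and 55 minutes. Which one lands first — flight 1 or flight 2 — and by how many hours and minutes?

the second, by 13 hours 48 minutes

Flight 1 in UTC: 10:30 PM + 5:00 = 3:30 AM on Dec 16.
+13 hours and 28 minutes → arrive 4:58 PM UTC on Dec 16.
Flight 2 in UTC: 10:00 PM − 8:45 = 1:15 PM on Dec 15.
+13 hours and 55 minutes → arrive 3:10 AM UTC on Dec 16.
Flight 2 lands earlier by 13 hours 48 minutes.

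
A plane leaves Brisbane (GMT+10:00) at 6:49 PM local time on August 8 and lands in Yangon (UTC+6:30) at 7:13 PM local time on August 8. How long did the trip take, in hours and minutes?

Departure in UTC: 6:49 PM − 10:00 = 8:49 AM on Aug 8.
Arrival in UTC: 7:13 PM − 6:30 = 12:43 PM on Aug 8.
Elapsed = 12:43 PM − 8:49 AM = 3 hours 54 minutes.

3 hours 54 minutes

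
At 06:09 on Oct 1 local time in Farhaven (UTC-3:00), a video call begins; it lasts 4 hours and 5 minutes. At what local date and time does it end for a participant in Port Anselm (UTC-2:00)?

Convert start to UTC: 06:09 + 3:00 = 09:09 UTC on Oct 1.
Add 4 hours 5 minutes duration → 13:14 UTC.
Port Anselm is UTC−2:00, so local end time = 13:14 − 2:00 = 11:14 on Oct 1.

11:14 on October 1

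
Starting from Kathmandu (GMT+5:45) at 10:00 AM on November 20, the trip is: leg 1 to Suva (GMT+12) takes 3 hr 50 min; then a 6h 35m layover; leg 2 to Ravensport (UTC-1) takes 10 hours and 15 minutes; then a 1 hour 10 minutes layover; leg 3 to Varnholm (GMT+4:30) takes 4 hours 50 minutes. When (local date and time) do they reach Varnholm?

11:25 AM on November 21

Convert departure to UTC: 10:00 AM − 5:45 = 4:15 AM UTC on Nov 20.
Add 3 hours 50 minutes leg 1 → 8:05 AM UTC.
Add 6 hours 35 minutes layover in Suva → 2:40 PM UTC.
Add 10 hours 15 minutes leg 2 → 12:55 AM UTC (Nov 21).
Add 1 hour and 10 minutes layover in Ravensport → 2:05 AM UTC.
Add 4 hours and 50 minutes leg 3 → 6:55 AM UTC.
Varnholm is UTC+4:30, so local arrival = 6:55 AM + 4:30 = 11:25 AM on Nov 21.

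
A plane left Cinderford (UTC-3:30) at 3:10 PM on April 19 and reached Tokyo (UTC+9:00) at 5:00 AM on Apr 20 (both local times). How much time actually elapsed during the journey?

Tokyo is 12:30 ahead of Cinderford.
Clock-face elapsed time (ignoring zones) is 13 hours 50 minutes.
Actual elapsed = 13 hours 50 minutes − 12:30 = 1 hour 20 minutes.

1 hour 20 minutes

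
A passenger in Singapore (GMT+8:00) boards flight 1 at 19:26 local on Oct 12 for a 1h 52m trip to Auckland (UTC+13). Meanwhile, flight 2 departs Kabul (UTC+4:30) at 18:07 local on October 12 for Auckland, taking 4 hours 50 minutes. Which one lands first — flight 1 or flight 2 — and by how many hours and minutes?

the first, by 5 hours 9 minutes

Flight 1 in UTC: 19:26 − 8:00 = 11:26 on Oct 12.
+1 hour and 52 minutes → arrive 13:18 UTC on Oct 12.
Flight 2 in UTC: 18:07 − 4:30 = 13:37 on Oct 12.
+4 hours 50 minutes → arrive 18:27 UTC on Oct 12.
Flight 1 lands earlier by 5 hours 9 minutes.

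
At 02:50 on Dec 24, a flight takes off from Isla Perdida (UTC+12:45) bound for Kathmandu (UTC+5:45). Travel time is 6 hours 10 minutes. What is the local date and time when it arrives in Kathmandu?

02:00 on Dec 24

Convert departure to UTC: 02:50 − 12:45 = 14:05 UTC on Dec 23.
Add 6 hours 10 minutes travel time → 20:15 UTC.
Kathmandu is UTC+5:45, so local arrival = 20:15 + 5:45 = 02:00 on Dec 24.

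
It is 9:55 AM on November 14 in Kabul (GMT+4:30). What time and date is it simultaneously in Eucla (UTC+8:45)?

2:10 PM on Nov 14

Eucla is 4:15 ahead of Kabul.
Shift by the zone difference: 9:55 AM + 4:15 = 2:10 PM on Nov 14 in Eucla.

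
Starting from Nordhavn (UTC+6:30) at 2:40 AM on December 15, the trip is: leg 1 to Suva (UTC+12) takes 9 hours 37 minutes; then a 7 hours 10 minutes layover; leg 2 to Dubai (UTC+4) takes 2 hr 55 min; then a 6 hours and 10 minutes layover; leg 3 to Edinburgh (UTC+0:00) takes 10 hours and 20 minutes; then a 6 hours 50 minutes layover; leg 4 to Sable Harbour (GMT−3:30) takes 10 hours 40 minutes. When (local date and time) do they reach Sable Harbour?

Convert departure to UTC: 2:40 AM − 6:30 = 8:10 PM UTC on Dec 14.
Add 9 hours 37 minutes leg 1 → 5:47 AM UTC (Dec 15).
Add 7 hours 10 minutes layover in Suva → 12:57 PM UTC.
Add 2 hours 55 minutes leg 2 → 3:52 PM UTC.
Add 6 hours and 10 minutes layover in Dubai → 10:02 PM UTC.
Add 10 hours 20 minutes leg 3 → 8:22 AM UTC (Dec 16).
Add 6 hours 50 minutes layover in Edinburgh → 3:12 PM UTC.
Add 10 hours 40 minutes leg 4 → 1:52 AM UTC (Dec 17).
Sable Harbour is UTC−3:30, so local arrival = 1:52 AM − 3:30 = 10:22 PM on Dec 16.

10:22 PM on December 16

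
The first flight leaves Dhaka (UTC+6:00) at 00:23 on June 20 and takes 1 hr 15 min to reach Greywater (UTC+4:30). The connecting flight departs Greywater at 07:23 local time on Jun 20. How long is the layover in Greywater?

7 hours 15 minutes

Convert departure to UTC: 00:23 − 6:00 = 18:23 UTC on Jun 19.
Add 1 hour 15 minutes flight time → 19:38 UTC.
Greywater is UTC+4:30, so local arrival = 19:38 + 4:30 = 00:08 on Jun 20.
Layover = 07:23 − 00:08 = 7 hours 15 minutes.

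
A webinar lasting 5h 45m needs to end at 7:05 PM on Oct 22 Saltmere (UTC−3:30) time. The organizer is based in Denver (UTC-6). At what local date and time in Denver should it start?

10:50 AM on Oct 22

Target end time in UTC: 7:05 PM + 3:30 = 10:35 PM on Oct 22.
Subtract 5 hours and 45 minutes → start 4:50 PM UTC on Oct 22.
Denver is UTC−6:00: 4:50 PM − 6:00 = 10:50 AM on Oct 22.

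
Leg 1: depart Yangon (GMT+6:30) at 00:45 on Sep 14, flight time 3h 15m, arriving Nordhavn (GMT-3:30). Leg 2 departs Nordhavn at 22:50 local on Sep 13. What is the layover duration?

4 hours 50 minutes

Convert departure to UTC: 00:45 − 6:30 = 18:15 UTC on Sep 13.
Add 3 hours and 15 minutes flight time → 21:30 UTC.
Nordhavn is UTC−3:30, so local arrival = 21:30 − 3:30 = 18:00 on Sep 13.
Layover = 22:50 − 18:00 = 4 hours 50 minutes.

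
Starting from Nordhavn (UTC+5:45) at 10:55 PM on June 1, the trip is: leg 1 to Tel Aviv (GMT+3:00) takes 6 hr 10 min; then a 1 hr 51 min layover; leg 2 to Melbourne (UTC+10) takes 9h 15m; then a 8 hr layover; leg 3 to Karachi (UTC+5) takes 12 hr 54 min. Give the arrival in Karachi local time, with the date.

12:20 PM on June 3

Convert departure to UTC: 10:55 PM − 5:45 = 5:10 PM UTC on Jun 1.
Add 6 hours and 10 minutes leg 1 → 11:20 PM UTC.
Add 1 hour and 51 minutes layover in Tel Aviv → 1:11 AM UTC (Jun 2).
Add 9 hours and 15 minutes leg 2 → 10:26 AM UTC.
Add 8 hours layover in Melbourne → 6:26 PM UTC.
Add 12 hours and 54 minutes leg 3 → 7:20 AM UTC (Jun 3).
Karachi is UTC+5:00, so local arrival = 7:20 AM + 5:00 = 12:20 PM on Jun 3.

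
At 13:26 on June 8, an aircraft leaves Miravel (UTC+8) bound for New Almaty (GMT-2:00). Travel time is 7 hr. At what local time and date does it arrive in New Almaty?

Convert departure to UTC: 13:26 − 8:00 = 05:26 UTC on Jun 8.
Add 7 hours travel time → 12:26 UTC.
New Almaty is UTC−2:00, so local arrival = 12:26 − 2:00 = 10:26 on Jun 8.

10:26 on Jun 8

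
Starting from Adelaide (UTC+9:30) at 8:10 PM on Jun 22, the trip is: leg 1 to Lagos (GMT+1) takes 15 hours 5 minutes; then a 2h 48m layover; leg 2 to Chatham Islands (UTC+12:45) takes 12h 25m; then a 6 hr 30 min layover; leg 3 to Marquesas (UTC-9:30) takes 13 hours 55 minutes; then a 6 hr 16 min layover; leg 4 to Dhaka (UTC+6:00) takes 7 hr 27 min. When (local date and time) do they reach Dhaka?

9:06 AM on Jun 25

Convert departure to UTC: 8:10 PM − 9:30 = 10:40 AM UTC on Jun 22.
Add 15 hours and 5 minutes leg 1 → 1:45 AM UTC (Jun 23).
Add 2 hours and 48 minutes layover in Lagos → 4:33 AM UTC.
Add 12 hours and 25 minutes leg 2 → 4:58 PM UTC.
Add 6 hours 30 minutes layover in Chatham Islands → 11:28 PM UTC.
Add 13 hours 55 minutes leg 3 → 1:23 PM UTC (Jun 24).
Add 6 hours and 16 minutes layover in Marquesas → 7:39 PM UTC.
Add 7 hours 27 minutes leg 4 → 3:06 AM UTC (Jun 25).
Dhaka is UTC+6:00, so local arrival = 3:06 AM + 6:00 = 9:06 AM on Jun 25.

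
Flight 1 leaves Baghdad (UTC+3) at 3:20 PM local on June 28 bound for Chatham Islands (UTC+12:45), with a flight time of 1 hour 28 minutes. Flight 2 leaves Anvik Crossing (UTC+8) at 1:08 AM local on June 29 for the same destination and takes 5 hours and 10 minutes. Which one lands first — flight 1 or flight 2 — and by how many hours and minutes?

the first, by 8 hours 30 minutes

Flight 1 in UTC: 3:20 PM − 3:00 = 12:20 PM on Jun 28.
+1 hour and 28 minutes → arrive 1:48 PM UTC on Jun 28.
Flight 2 in UTC: 1:08 AM − 8:00 = 5:08 PM on Jun 28.
+5 hours and 10 minutes → arrive 10:18 PM UTC on Jun 28.
Flight 1 lands earlier by 8 hours 30 minutes.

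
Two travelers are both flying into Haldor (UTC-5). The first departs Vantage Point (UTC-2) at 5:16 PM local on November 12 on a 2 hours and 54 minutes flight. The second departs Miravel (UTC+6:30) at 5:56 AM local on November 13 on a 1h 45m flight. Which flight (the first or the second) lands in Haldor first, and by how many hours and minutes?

Flight 1 in UTC: 5:16 PM + 2:00 = 7:16 PM on Nov 12.
+2 hours 54 minutes → arrive 10:10 PM UTC on Nov 12.
Flight 2 in UTC: 5:56 AM − 6:30 = 11:26 PM on Nov 12.
+1 hour and 45 minutes → arrive 1:11 AM UTC on Nov 13.
Flight 1 lands earlier by 3 hours 1 minute.

the first, by 3 hours 1 minute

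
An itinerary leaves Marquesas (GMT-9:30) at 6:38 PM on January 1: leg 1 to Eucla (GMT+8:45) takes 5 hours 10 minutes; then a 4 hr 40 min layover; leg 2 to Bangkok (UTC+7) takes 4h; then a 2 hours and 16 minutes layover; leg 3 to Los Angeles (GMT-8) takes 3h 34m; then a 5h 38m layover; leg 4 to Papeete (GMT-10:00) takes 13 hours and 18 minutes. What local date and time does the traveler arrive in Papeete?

Convert departure to UTC: 6:38 PM + 9:30 = 4:08 AM UTC on Jan 2.
Add 5 hours 10 minutes leg 1 → 9:18 AM UTC.
Add 4 hours and 40 minutes layover in Eucla → 1:58 PM UTC.
Add 4 hours leg 2 → 5:58 PM UTC.
Add 2 hours and 16 minutes layover in Bangkok → 8:14 PM UTC.
Add 3 hours 34 minutes leg 3 → 11:48 PM UTC.
Add 5 hours and 38 minutes layover in Los Angeles → 5:26 AM UTC (Jan 3).
Add 13 hours and 18 minutes leg 4 → 6:44 PM UTC.
Papeete is UTC−10:00, so local arrival = 6:44 PM − 10:00 = 8:44 AM on Jan 3.

8:44 AM on January 3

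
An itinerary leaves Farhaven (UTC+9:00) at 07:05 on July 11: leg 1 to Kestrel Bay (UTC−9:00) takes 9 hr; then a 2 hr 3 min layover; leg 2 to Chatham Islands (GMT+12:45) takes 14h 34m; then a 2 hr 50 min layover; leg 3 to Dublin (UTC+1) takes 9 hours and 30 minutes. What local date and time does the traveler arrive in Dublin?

13:02 on Jul 12

Convert departure to UTC: 07:05 − 9:00 = 22:05 UTC on Jul 10.
Add 9 hours leg 1 → 07:05 UTC (Jul 11).
Add 2 hours and 3 minutes layover in Kestrel Bay → 09:08 UTC.
Add 14 hours and 34 minutes leg 2 → 23:42 UTC.
Add 2 hours 50 minutes layover in Chatham Islands → 02:32 UTC (Jul 12).
Add 9 hours 30 minutes leg 3 → 12:02 UTC.
Dublin is UTC+1:00, so local arrival = 12:02 + 1:00 = 13:02 on Jul 12.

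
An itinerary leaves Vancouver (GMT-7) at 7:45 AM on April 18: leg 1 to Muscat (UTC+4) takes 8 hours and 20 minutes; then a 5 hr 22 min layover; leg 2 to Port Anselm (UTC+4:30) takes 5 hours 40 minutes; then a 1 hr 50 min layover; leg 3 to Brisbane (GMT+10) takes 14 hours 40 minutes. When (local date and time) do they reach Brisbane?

12:37 PM on Apr 20

Convert departure to UTC: 7:45 AM + 7:00 = 2:45 PM UTC on Apr 18.
Add 8 hours and 20 minutes leg 1 → 11:05 PM UTC.
Add 5 hours and 22 minutes layover in Muscat → 4:27 AM UTC (Apr 19).
Add 5 hours and 40 minutes leg 2 → 10:07 AM UTC.
Add 1 hour and 50 minutes layover in Port Anselm → 11:57 AM UTC.
Add 14 hours and 40 minutes leg 3 → 2:37 AM UTC (Apr 20).
Brisbane is UTC+10:00, so local arrival = 2:37 AM + 10:00 = 12:37 PM on Apr 20.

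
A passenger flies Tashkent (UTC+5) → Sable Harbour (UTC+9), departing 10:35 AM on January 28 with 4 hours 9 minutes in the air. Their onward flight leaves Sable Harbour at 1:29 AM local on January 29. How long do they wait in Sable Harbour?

6 hours 45 minutes

Convert departure to UTC: 10:35 AM − 5:00 = 5:35 AM UTC on Jan 28.
Add 4 hours 9 minutes flight time → 9:44 AM UTC.
Sable Harbour is UTC+9:00, so local arrival = 9:44 AM + 9:00 = 6:44 PM on Jan 28.
Layover = 1:29 AM − 6:44 PM (+1 day) = 6 hours 45 minutes.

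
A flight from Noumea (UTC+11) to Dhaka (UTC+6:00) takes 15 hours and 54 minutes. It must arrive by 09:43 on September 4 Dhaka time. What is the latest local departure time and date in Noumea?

Target arrival in UTC: 09:43 − 6:00 = 03:43 on Sep 4.
Subtract 15 hours 54 minutes → departure 11:49 UTC on Sep 3.
Noumea is UTC+11:00: 11:49 + 11:00 = 22:49 on Sep 3.

22:49 on September 3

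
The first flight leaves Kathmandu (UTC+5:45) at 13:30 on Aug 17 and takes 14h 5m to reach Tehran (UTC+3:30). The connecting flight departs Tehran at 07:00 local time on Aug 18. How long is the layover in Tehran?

Convert departure to UTC: 13:30 − 5:45 = 07:45 UTC on Aug 17.
Add 14 hours 5 minutes flight time → 21:50 UTC.
Tehran is UTC+3:30, so local arrival = 21:50 + 3:30 = 01:20 on Aug 18.
Layover = 07:00 − 01:20 = 5 hours 40 minutes.

5 hours 40 minutes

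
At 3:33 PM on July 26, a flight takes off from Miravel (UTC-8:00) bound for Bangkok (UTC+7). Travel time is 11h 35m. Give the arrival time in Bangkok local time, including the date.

Convert departure to UTC: 3:33 PM + 8:00 = 11:33 PM UTC on Jul 26.
Add 11 hours 35 minutes travel time → 11:08 AM UTC (Jul 27).
Bangkok is UTC+7:00, so local arrival = 11:08 AM + 7:00 = 6:08 PM on Jul 27.

6:08 PM on July 27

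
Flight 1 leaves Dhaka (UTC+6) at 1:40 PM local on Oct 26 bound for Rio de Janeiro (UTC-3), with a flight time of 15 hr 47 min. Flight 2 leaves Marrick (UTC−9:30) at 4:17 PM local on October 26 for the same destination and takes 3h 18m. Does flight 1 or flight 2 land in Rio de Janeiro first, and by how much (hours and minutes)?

the first, by 5 hours 38 minutes

Flight 1 in UTC: 1:40 PM − 6:00 = 7:40 AM on Oct 26.
+15 hours 47 minutes → arrive 11:27 PM UTC on Oct 26.
Flight 2 in UTC: 4:17 PM + 9:30 = 1:47 AM on Oct 27.
+3 hours 18 minutes → arrive 5:05 AM UTC on Oct 27.
Flight 1 lands earlier by 5 hours 38 minutes.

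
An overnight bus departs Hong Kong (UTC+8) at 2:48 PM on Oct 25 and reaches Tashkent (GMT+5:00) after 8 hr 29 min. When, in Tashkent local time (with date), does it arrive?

8:17 PM on Oct 25

Convert departure to UTC: 2:48 PM − 8:00 = 6:48 AM UTC on Oct 25.
Add 8 hours 29 minutes travel time → 3:17 PM UTC.
Tashkent is UTC+5:00, so local arrival = 3:17 PM + 5:00 = 8:17 PM on Oct 25.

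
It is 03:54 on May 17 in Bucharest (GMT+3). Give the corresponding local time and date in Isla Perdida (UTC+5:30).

06:24 on May 17

Isla Perdida is 2:30 ahead of Bucharest.
Shift by the zone difference: 03:54 + 2:30 = 06:24 on May 17 in Isla Perdida.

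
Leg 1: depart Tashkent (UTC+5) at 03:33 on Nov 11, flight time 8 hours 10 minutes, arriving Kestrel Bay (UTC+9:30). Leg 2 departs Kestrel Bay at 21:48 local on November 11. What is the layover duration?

5 hours 35 minutes

Convert departure to UTC: 03:33 − 5:00 = 22:33 UTC on Nov 10.
Add 8 hours 10 minutes flight time → 06:43 UTC (Nov 11).
Kestrel Bay is UTC+9:30, so local arrival = 06:43 + 9:30 = 16:13 on Nov 11.
Layover = 21:48 − 16:13 = 5 hours 35 minutes.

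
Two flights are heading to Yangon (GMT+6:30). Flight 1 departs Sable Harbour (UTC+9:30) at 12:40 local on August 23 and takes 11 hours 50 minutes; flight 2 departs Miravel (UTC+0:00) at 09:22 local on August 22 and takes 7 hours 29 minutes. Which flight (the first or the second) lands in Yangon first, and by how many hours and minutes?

Flight 1 in UTC: 12:40 − 9:30 = 03:10 on Aug 23.
+11 hours 50 minutes → arrive 15:00 UTC on Aug 23.
Flight 2 departs at 09:22 UTC (Aug 22).
+7 hours 29 minutes → arrive 16:51 UTC on Aug 22.
Flight 2 lands earlier by 22 hours 9 minutes.

the second, by 22 hours 9 minutes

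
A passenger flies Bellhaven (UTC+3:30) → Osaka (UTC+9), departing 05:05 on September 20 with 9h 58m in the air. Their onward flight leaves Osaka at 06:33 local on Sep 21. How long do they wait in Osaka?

10 hours

Convert departure to UTC: 05:05 − 3:30 = 01:35 UTC on Sep 20.
Add 9 hours 58 minutes flight time → 11:33 UTC.
Osaka is UTC+9:00, so local arrival = 11:33 + 9:00 = 20:33 on Sep 20.
Layover = 06:33 − 20:33 (+1 day) = 10 hours.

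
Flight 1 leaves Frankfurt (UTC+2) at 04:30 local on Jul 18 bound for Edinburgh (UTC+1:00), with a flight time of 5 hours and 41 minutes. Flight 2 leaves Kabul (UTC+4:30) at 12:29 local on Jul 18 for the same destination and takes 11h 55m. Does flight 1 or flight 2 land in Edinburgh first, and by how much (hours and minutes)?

the first, by 11 hours 43 minutes

Flight 1 in UTC: 04:30 − 2:00 = 02:30 on Jul 18.
+5 hours 41 minutes → arrive 08:11 UTC on Jul 18.
Flight 2 in UTC: 12:29 − 4:30 = 07:59 on Jul 18.
+11 hours 55 minutes → arrive 19:54 UTC on Jul 18.
Flight 1 lands earlier by 11 hours 43 minutes.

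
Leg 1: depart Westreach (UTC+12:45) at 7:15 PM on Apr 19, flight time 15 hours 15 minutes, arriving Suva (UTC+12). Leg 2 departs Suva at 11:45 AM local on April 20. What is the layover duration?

2 hours

Convert departure to UTC: 7:15 PM − 12:45 = 6:30 AM UTC on Apr 19.
Add 15 hours 15 minutes flight time → 9:45 PM UTC.
Suva is UTC+12:00, so local arrival = 9:45 PM + 12:00 = 9:45 AM on Apr 20.
Layover = 11:45 AM − 9:45 AM = 2 hours.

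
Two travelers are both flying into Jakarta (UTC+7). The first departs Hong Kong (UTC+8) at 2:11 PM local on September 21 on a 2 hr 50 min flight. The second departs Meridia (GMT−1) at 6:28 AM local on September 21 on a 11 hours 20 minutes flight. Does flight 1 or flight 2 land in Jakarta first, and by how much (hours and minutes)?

Flight 1 in UTC: 2:11 PM − 8:00 = 6:11 AM on Sep 21.
+2 hours and 50 minutes → arrive 9:01 AM UTC on Sep 21.
Flight 2 in UTC: 6:28 AM + 1:00 = 7:28 AM on Sep 21.
+11 hours 20 minutes → arrive 6:48 PM UTC on Sep 21.
Flight 1 lands earlier by 9 hours 47 minutes.

the first, by 9 hours 47 minutes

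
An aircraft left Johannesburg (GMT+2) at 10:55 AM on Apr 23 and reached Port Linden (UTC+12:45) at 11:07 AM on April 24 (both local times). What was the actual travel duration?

Port Linden is 10:45 ahead of Johannesburg.
Clock-face elapsed time (ignoring zones) is 24 hours 12 minutes.
Actual elapsed = 24 hours 12 minutes − 10:45 = 13 hours 27 minutes.

13 hours 27 minutes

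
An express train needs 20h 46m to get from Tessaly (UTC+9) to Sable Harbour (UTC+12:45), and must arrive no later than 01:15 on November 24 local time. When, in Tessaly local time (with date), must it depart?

Target arrival in UTC: 01:15 − 12:45 = 12:30 on Nov 23.
Subtract 20 hours and 46 minutes → departure 15:44 UTC on Nov 22.
Tessaly is UTC+9:00: 15:44 + 9:00 = 00:44 on Nov 23.

00:44 on November 23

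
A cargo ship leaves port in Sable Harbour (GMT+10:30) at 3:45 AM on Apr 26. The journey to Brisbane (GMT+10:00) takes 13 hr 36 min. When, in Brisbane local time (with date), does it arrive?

Brisbane is 0:30 behind Sable Harbour.
After 13 hours 36 minutes it is 5:21 PM in Sable Harbour.
Shift by the zone difference: 5:21 PM − 0:30 = 4:51 PM on Apr 26 in Brisbane.

4:51 PM on April 26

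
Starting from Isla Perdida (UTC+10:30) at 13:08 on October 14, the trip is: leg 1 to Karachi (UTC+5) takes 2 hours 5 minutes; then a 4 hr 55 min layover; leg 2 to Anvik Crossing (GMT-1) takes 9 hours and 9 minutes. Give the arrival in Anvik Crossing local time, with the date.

Convert departure to UTC: 13:08 − 10:30 = 02:38 UTC on Oct 14.
Add 2 hours 5 minutes leg 1 → 04:43 UTC.
Add 4 hours 55 minutes layover in Karachi → 09:38 UTC.
Add 9 hours and 9 minutes leg 2 → 18:47 UTC.
Anvik Crossing is UTC−1:00, so local arrival = 18:47 − 1:00 = 17:47 on Oct 14.

17:47 on Oct 14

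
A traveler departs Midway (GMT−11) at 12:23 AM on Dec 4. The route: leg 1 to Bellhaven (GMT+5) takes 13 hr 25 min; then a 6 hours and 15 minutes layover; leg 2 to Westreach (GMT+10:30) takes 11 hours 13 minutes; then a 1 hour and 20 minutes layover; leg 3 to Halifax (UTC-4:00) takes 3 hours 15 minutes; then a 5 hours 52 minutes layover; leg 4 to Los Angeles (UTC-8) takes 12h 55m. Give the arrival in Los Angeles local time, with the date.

9:38 AM on Dec 6

Convert departure to UTC: 12:23 AM + 11:00 = 11:23 AM UTC on Dec 4.
Add 13 hours and 25 minutes leg 1 → 12:48 AM UTC (Dec 5).
Add 6 hours and 15 minutes layover in Bellhaven → 7:03 AM UTC.
Add 11 hours and 13 minutes leg 2 → 6:16 PM UTC.
Add 1 hour 20 minutes layover in Westreach → 7:36 PM UTC.
Add 3 hours and 15 minutes leg 3 → 10:51 PM UTC.
Add 5 hours 52 minutes layover in Halifax → 4:43 AM UTC (Dec 6).
Add 12 hours and 55 minutes leg 4 → 5:38 PM UTC.
Los Angeles is UTC−8:00, so local arrival = 5:38 PM − 8:00 = 9:38 AM on Dec 6.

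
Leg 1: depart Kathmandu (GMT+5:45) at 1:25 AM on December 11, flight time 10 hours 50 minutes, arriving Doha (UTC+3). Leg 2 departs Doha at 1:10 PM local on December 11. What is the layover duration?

Convert departure to UTC: 1:25 AM − 5:45 = 7:40 PM UTC on Dec 10.
Add 10 hours 50 minutes flight time → 6:30 AM UTC (Dec 11).
Doha is UTC+3:00, so local arrival = 6:30 AM + 3:00 = 9:30 AM on Dec 11.
Layover = 1:10 PM − 9:30 AM = 3 hours 40 minutes.

3 hours 40 minutes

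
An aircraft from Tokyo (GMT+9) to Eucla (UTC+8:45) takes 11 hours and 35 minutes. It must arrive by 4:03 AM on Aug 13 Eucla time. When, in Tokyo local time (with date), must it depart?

Target arrival in UTC: 4:03 AM − 8:45 = 7:18 PM on Aug 12.
Subtract 11 hours and 35 minutes → departure 7:43 AM UTC on Aug 12.
Tokyo is UTC+9:00: 7:43 AM + 9:00 = 4:43 PM on Aug 12.

4:43 PM on August 12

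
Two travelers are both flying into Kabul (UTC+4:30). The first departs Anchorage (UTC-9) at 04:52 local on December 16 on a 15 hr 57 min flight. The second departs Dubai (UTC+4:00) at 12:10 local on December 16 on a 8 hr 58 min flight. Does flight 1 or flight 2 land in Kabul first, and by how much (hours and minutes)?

Flight 1 in UTC: 04:52 + 9:00 = 13:52 on Dec 16.
+15 hours 57 minutes → arrive 05:49 UTC on Dec 17.
Flight 2 in UTC: 12:10 − 4:00 = 08:10 on Dec 16.
+8 hours and 58 minutes → arrive 17:08 UTC on Dec 16.
Flight 2 lands earlier by 12 hours 41 minutes.

the second, by 12 hours 41 minutes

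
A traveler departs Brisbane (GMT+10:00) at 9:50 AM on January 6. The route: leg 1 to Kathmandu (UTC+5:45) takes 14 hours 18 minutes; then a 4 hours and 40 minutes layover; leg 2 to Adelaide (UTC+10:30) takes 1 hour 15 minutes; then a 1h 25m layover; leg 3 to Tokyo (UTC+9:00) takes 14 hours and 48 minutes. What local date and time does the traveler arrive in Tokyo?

9:16 PM on January 7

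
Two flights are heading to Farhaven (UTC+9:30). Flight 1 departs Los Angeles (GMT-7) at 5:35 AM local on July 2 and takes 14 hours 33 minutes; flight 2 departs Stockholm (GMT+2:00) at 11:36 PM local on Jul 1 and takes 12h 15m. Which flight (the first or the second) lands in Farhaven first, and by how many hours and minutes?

the second, by 17 hours 17 minutes

Flight 1 in UTC: 5:35 AM + 7:00 = 12:35 PM on Jul 2.
+14 hours 33 minutes → arrive 3:08 AM UTC on Jul 3.
Flight 2 in UTC: 11:36 PM − 2:00 = 9:36 PM on Jul 1.
+12 hours and 15 minutes → arrive 9:51 AM UTC on Jul 2.
Flight 2 lands earlier by 17 hours 17 minutes.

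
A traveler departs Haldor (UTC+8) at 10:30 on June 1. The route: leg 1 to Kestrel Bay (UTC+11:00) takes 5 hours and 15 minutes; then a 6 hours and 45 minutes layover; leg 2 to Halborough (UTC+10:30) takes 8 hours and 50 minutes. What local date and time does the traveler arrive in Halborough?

Convert departure to UTC: 10:30 − 8:00 = 02:30 UTC on Jun 1.
Add 5 hours and 15 minutes leg 1 → 07:45 UTC.
Add 6 hours and 45 minutes layover in Kestrel Bay → 14:30 UTC.
Add 8 hours and 50 minutes leg 2 → 23:20 UTC.
Halborough is UTC+10:30, so local arrival = 23:20 + 10:30 = 09:50 on Jun 2.

09:50 on June 2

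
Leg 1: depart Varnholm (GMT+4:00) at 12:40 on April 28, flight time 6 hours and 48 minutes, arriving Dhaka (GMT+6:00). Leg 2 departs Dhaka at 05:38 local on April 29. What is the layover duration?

8 hours 10 minutes

Convert departure to UTC: 12:40 − 4:00 = 08:40 UTC on Apr 28.
Add 6 hours and 48 minutes flight time → 15:28 UTC.
Dhaka is UTC+6:00, so local arrival = 15:28 + 6:00 = 21:28 on Apr 28.
Layover = 05:38 − 21:28 (+1 day) = 8 hours 10 minutes.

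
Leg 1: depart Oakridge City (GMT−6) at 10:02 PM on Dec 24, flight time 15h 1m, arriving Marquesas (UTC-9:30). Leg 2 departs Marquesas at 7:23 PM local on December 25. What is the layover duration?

9 hours 50 minutes

Convert departure to UTC: 10:02 PM + 6:00 = 4:02 AM UTC on Dec 25.
Add 15 hours 1 minute flight time → 7:03 PM UTC.
Marquesas is UTC−9:30, so local arrival = 7:03 PM − 9:30 = 9:33 AM on Dec 25.
Layover = 7:23 PM − 9:33 AM = 9 hours 50 minutes.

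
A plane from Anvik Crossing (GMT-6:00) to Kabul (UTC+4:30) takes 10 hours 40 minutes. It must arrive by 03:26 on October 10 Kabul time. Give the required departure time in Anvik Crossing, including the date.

06:16 on Oct 9

Target arrival in UTC: 03:26 − 4:30 = 22:56 on Oct 9.
Subtract 10 hours 40 minutes → departure 12:16 UTC on Oct 9.
Anvik Crossing is UTC−6:00: 12:16 − 6:00 = 06:16 on Oct 9.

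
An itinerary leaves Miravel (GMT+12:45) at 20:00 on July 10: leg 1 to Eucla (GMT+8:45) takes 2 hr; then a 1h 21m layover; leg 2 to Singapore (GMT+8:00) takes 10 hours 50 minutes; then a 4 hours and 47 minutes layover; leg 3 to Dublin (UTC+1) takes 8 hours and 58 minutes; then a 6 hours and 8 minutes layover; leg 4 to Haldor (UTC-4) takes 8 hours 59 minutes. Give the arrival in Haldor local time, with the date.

22:18 on July 11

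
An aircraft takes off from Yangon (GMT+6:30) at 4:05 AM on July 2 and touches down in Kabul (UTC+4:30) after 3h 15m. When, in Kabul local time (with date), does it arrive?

Convert departure to UTC: 4:05 AM − 6:30 = 9:35 PM UTC on Jul 1.
Add 3 hours 15 minutes travel time → 12:50 AM UTC (Jul 2).
Kabul is UTC+4:30, so local arrival = 12:50 AM + 4:30 = 5:20 AM on Jul 2.

5:20 AM on Jul 2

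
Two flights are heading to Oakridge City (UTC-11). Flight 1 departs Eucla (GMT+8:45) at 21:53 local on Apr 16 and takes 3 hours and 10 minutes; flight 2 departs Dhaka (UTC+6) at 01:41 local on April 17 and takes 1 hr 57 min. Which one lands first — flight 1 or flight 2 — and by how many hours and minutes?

the first, by 5 hours 20 minutes

Flight 1 in UTC: 21:53 − 8:45 = 13:08 on Apr 16.
+3 hours 10 minutes → arrive 16:18 UTC on Apr 16.
Flight 2 in UTC: 01:41 − 6:00 = 19:41 on Apr 16.
+1 hour 57 minutes → arrive 21:38 UTC on Apr 16.
Flight 1 lands earlier by 5 hours 20 minutes.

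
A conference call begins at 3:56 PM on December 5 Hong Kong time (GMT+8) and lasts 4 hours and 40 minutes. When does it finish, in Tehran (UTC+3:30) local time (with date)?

Tehran is 4:30 behind Hong Kong.
After 4 hours and 40 minutes it is 8:36 PM in Hong Kong.
Shift by the zone difference: 8:36 PM − 4:30 = 4:06 PM on Dec 5 in Tehran.

4:06 PM on December 5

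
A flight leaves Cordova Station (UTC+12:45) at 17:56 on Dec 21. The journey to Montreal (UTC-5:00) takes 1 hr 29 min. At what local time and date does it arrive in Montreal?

Convert departure to UTC: 17:56 − 12:45 = 05:11 UTC on Dec 21.
Add 1 hour and 29 minutes travel time → 06:40 UTC.
Montreal is UTC−5:00, so local arrival = 06:40 − 5:00 = 01:40 on Dec 21.

01:40 on December 21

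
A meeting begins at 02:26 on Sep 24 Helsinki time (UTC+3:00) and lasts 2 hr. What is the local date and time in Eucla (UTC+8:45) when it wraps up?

Convert start to UTC: 02:26 − 3:00 = 23:26 UTC on Sep 23.
Add 2 hours duration → 01:26 UTC (Sep 24).
Eucla is UTC+8:45, so local end time = 01:26 + 8:45 = 10:11 on Sep 24.

10:11 on September 24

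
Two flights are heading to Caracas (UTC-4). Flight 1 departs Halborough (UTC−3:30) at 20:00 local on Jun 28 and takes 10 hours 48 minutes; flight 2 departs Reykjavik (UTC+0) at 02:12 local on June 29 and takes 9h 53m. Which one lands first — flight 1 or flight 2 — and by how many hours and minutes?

Flight 1 in UTC: 20:00 + 3:30 = 23:30 on Jun 28.
+10 hours 48 minutes → arrive 10:18 UTC on Jun 29.
Flight 2 departs at 02:12 UTC (Jun 29).
+9 hours and 53 minutes → arrive 12:05 UTC on Jun 29.
Flight 1 lands earlier by 1 hour 47 minutes.

the first, by 1 hour 47 minutes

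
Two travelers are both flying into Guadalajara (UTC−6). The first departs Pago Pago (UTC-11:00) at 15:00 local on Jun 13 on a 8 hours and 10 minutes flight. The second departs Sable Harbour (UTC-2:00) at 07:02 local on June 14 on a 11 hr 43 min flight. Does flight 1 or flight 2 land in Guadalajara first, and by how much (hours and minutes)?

Flight 1 in UTC: 15:00 + 11:00 = 02:00 on Jun 14.
+8 hours and 10 minutes → arrive 10:10 UTC on Jun 14.
Flight 2 in UTC: 07:02 + 2:00 = 09:02 on Jun 14.
+11 hours 43 minutes → arrive 20:45 UTC on Jun 14.
Flight 1 lands earlier by 10 hours 35 minutes.

the first, by 10 hours 35 minutes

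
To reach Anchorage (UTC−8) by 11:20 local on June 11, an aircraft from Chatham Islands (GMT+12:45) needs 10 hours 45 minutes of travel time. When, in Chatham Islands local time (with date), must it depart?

21:20 on June 11

Target arrival in UTC: 11:20 + 8:00 = 19:20 on Jun 11.
Subtract 10 hours and 45 minutes → departure 08:35 UTC on Jun 11.
Chatham Islands is UTC+12:45: 08:35 + 12:45 = 21:20 on Jun 11.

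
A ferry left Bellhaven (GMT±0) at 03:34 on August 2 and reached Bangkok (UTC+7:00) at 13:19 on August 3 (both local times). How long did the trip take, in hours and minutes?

26 hours 45 minutes

Departure is already UTC: 03:34 on Aug 2.
Arrival in UTC: 13:19 − 7:00 = 06:19 on Aug 3.
Elapsed = 06:19 − 03:34 (+1 day) = 26 hours 45 minutes.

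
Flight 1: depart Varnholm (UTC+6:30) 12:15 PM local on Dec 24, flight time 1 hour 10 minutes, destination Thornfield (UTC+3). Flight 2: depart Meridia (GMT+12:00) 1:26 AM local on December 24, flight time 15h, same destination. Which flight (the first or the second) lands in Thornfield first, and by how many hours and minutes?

Flight 1 in UTC: 12:15 PM − 6:30 = 5:45 AM on Dec 24.
+1 hour 10 minutes → arrive 6:55 AM UTC on Dec 24.
Flight 2 in UTC: 1:26 AM − 12:00 = 1:26 PM on Dec 23.
+15 hours → arrive 4:26 AM UTC on Dec 24.
Flight 2 lands earlier by 2 hours 29 minutes.

the second, by 2 hours 29 minutes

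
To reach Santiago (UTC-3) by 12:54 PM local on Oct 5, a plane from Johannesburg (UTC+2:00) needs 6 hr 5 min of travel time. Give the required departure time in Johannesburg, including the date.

11:49 AM on Oct 5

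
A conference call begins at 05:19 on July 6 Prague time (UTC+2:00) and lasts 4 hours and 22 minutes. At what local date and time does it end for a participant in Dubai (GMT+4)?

Convert start to UTC: 05:19 − 2:00 = 03:19 UTC on Jul 6.
Add 4 hours and 22 minutes duration → 07:41 UTC.
Dubai is UTC+4:00, so local end time = 07:41 + 4:00 = 11:41 on Jul 6.

11:41 on Jul 6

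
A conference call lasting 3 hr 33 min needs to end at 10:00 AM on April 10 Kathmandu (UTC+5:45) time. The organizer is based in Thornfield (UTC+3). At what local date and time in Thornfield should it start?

Target end time in UTC: 10:00 AM − 5:45 = 4:15 AM on Apr 10.
Subtract 3 hours 33 minutes → start 12:42 AM UTC on Apr 10.
Thornfield is UTC+3:00: 12:42 AM + 3:00 = 3:42 AM on Apr 10.

3:42 AM on Apr 10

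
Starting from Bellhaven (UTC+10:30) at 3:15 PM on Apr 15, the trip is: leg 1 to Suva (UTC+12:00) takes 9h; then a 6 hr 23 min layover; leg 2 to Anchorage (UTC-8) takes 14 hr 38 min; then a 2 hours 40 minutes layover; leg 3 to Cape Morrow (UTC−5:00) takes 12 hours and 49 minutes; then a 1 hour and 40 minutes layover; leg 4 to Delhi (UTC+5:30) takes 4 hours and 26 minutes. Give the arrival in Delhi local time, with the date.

1:51 PM on April 17

Convert departure to UTC: 3:15 PM − 10:30 = 4:45 AM UTC on Apr 15.
Add 9 hours leg 1 → 1:45 PM UTC.
Add 6 hours and 23 minutes layover in Suva → 8:08 PM UTC.
Add 14 hours and 38 minutes leg 2 → 10:46 AM UTC (Apr 16).
Add 2 hours and 40 minutes layover in Anchorage → 1:26 PM UTC.
Add 12 hours and 49 minutes leg 3 → 2:15 AM UTC (Apr 17).
Add 1 hour and 40 minutes layover in Cape Morrow → 3:55 AM UTC.
Add 4 hours 26 minutes leg 4 → 8:21 AM UTC.
Delhi is UTC+5:30, so local arrival = 8:21 AM + 5:30 = 1:51 PM on Apr 17.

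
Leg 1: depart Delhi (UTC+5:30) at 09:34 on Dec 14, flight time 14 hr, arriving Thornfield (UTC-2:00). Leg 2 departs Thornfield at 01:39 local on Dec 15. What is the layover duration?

Convert departure to UTC: 09:34 − 5:30 = 04:04 UTC on Dec 14.
Add 14 hours flight time → 18:04 UTC.
Thornfield is UTC−2:00, so local arrival = 18:04 − 2:00 = 16:04 on Dec 14.
Layover = 01:39 − 16:04 (+1 day) = 9 hours 35 minutes.

9 hours 35 minutes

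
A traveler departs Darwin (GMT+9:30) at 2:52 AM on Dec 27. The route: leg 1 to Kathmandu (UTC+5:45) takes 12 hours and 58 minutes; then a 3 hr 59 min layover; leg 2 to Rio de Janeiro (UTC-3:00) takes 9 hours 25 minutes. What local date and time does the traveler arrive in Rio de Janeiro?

4:44 PM on Dec 27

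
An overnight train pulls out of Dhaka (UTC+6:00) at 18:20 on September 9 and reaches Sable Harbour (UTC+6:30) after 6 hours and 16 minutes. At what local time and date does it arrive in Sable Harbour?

01:06 on September 10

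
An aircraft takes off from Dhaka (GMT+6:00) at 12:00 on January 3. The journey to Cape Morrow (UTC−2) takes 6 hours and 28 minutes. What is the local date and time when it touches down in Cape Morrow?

10:28 on January 3

Cape Morrow is 8:00 behind Dhaka.
After 6 hours and 28 minutes it is 18:28 in Dhaka.
Shift by the zone difference: 18:28 − 8:00 = 10:28 on Jan 3 in Cape Morrow.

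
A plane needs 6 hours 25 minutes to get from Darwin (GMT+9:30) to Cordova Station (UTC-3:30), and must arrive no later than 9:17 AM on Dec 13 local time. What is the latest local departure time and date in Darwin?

Target arrival in UTC: 9:17 AM + 3:30 = 12:47 PM on Dec 13.
Subtract 6 hours 25 minutes → departure 6:22 AM UTC on Dec 13.
Darwin is UTC+9:30: 6:22 AM + 9:30 = 3:52 PM on Dec 13.

3:52 PM on Dec 13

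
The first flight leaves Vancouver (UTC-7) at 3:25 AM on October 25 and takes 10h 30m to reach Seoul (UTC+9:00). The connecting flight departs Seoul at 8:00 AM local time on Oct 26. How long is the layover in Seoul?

2 hours 5 minutes

Convert departure to UTC: 3:25 AM + 7:00 = 10:25 AM UTC on Oct 25.
Add 10 hours 30 minutes flight time → 8:55 PM UTC.
Seoul is UTC+9:00, so local arrival = 8:55 PM + 9:00 = 5:55 AM on Oct 26.
Layover = 8:00 AM − 5:55 AM = 2 hours 5 minutes.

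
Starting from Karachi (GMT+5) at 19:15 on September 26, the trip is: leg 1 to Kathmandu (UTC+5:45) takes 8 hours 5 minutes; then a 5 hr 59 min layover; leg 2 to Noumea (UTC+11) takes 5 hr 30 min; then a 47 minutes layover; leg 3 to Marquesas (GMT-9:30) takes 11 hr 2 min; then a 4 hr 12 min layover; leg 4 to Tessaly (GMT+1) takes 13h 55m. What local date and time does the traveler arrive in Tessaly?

Convert departure to UTC: 19:15 − 5:00 = 14:15 UTC on Sep 26.
Add 8 hours and 5 minutes leg 1 → 22:20 UTC.
Add 5 hours and 59 minutes layover in Kathmandu → 04:19 UTC (Sep 27).
Add 5 hours and 30 minutes leg 2 → 09:49 UTC.
Add 47 minutes layover in Noumea → 10:36 UTC.
Add 11 hours 2 minutes leg 3 → 21:38 UTC.
Add 4 hours and 12 minutes layover in Marquesas → 01:50 UTC (Sep 28).
Add 13 hours 55 minutes leg 4 → 15:45 UTC.
Tessaly is UTC+1:00, so local arrival = 15:45 + 1:00 = 16:45 on Sep 28.

16:45 on Sep 28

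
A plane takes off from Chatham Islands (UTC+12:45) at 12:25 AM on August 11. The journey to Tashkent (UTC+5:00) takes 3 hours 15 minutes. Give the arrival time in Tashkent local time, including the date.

7:55 PM on August 10

Convert departure to UTC: 12:25 AM − 12:45 = 11:40 AM UTC on Aug 10.
Add 3 hours 15 minutes travel time → 2:55 PM UTC.
Tashkent is UTC+5:00, so local arrival = 2:55 PM + 5:00 = 7:55 PM on Aug 10.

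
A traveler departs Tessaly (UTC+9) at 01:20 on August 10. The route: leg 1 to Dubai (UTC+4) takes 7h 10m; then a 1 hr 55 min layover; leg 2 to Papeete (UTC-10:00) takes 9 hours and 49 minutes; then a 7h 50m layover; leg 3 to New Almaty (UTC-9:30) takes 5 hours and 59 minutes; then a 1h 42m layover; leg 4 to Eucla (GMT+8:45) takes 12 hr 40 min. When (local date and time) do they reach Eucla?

Convert departure to UTC: 01:20 − 9:00 = 16:20 UTC on Aug 9.
Add 7 hours and 10 minutes leg 1 → 23:30 UTC.
Add 1 hour 55 minutes layover in Dubai → 01:25 UTC (Aug 10).
Add 9 hours 49 minutes leg 2 → 11:14 UTC.
Add 7 hours 50 minutes layover in Papeete → 19:04 UTC.
Add 5 hours and 59 minutes leg 3 → 01:03 UTC (Aug 11).
Add 1 hour and 42 minutes layover in New Almaty → 02:45 UTC.
Add 12 hours 40 minutes leg 4 → 15:25 UTC.
Eucla is UTC+8:45, so local arrival = 15:25 + 8:45 = 00:10 on Aug 12.

00:10 on August 12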